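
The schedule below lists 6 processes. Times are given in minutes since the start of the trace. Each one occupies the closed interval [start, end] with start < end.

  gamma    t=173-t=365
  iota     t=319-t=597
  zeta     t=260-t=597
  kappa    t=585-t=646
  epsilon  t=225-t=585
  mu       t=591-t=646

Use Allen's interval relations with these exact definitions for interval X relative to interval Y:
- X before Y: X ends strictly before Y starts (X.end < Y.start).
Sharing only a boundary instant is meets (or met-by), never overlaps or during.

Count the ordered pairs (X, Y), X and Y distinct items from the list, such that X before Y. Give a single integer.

3

Checking all 30 ordered pairs for relation 'before'; matching pairs in alphabetical order:
(epsilon, mu): epsilon before mu ✓
(gamma, kappa): gamma before kappa ✓
(gamma, mu): gamma before mu ✓
Count: 3.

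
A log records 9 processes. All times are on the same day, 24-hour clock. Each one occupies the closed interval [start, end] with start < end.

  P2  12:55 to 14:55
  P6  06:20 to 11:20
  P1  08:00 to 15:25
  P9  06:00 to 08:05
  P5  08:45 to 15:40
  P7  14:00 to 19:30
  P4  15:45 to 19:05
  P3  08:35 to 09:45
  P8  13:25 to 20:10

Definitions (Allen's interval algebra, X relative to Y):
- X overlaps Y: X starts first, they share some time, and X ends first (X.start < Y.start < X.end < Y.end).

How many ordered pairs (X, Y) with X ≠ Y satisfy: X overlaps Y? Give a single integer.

12

Checking all 72 ordered pairs for relation 'overlaps'; matching pairs in alphabetical order:
(P1, P5): P1 overlaps P5 ✓
(P1, P7): P1 overlaps P7 ✓
(P1, P8): P1 overlaps P8 ✓
(P2, P7): P2 overlaps P7 ✓
(P2, P8): P2 overlaps P8 ✓
(P3, P5): P3 overlaps P5 ✓
(P5, P7): P5 overlaps P7 ✓
(P5, P8): P5 overlaps P8 ✓
(P6, P1): P6 overlaps P1 ✓
(P6, P5): P6 overlaps P5 ✓
(P9, P1): P9 overlaps P1 ✓
(P9, P6): P9 overlaps P6 ✓
Count: 12.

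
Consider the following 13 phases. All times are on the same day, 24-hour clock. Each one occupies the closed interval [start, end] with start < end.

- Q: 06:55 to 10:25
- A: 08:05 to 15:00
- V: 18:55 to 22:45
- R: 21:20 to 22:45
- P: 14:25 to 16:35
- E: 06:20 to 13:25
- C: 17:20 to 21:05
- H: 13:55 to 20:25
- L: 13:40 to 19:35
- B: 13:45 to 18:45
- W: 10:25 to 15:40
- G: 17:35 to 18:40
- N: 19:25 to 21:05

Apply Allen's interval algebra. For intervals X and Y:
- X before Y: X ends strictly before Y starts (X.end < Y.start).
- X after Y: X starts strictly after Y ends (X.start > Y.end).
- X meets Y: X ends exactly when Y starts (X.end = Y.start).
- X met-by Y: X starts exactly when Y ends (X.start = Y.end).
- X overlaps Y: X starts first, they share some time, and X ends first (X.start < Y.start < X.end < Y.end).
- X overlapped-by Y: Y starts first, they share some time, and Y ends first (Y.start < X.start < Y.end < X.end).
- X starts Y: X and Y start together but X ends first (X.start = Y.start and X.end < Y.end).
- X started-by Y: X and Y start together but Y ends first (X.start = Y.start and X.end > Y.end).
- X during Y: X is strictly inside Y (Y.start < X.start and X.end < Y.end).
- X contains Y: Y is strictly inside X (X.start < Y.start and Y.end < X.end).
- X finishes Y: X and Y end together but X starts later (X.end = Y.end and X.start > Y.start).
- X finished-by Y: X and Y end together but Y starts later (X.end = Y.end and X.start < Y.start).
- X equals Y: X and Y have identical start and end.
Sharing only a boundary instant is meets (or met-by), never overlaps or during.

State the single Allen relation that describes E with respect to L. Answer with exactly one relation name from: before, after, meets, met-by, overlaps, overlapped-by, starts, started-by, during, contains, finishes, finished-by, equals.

E = [06:20, 13:25]; L = [13:40, 19:35].
Compare endpoints: E.start < L.start, E.start < L.end, E.end < L.start, E.end < L.end.
That pattern is 'before'.

before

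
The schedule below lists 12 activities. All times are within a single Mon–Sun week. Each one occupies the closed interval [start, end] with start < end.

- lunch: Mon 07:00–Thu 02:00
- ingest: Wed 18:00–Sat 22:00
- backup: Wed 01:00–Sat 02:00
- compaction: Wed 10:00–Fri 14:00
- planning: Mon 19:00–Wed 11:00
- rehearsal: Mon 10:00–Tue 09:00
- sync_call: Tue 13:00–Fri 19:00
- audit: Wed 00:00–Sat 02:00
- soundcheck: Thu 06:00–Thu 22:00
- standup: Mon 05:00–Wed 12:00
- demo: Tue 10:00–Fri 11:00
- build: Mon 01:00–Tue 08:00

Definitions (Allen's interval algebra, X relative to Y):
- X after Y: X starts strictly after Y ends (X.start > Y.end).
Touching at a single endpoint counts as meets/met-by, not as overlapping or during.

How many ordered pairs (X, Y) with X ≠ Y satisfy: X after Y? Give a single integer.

Checking all 132 ordered pairs for relation 'after'; matching pairs in alphabetical order:
(audit, build): audit after build ✓
(audit, rehearsal): audit after rehearsal ✓
(backup, build): backup after build ✓
(backup, rehearsal): backup after rehearsal ✓
(compaction, build): compaction after build ✓
(compaction, rehearsal): compaction after rehearsal ✓
(demo, build): demo after build ✓
(demo, rehearsal): demo after rehearsal ✓
(ingest, build): ingest after build ✓
(ingest, planning): ingest after planning ✓
(ingest, rehearsal): ingest after rehearsal ✓
(ingest, standup): ingest after standup ✓
(soundcheck, build): soundcheck after build ✓
(soundcheck, lunch): soundcheck after lunch ✓
(soundcheck, planning): soundcheck after planning ✓
(soundcheck, rehearsal): soundcheck after rehearsal ✓
(soundcheck, standup): soundcheck after standup ✓
(sync_call, build): sync_call after build ✓
(sync_call, rehearsal): sync_call after rehearsal ✓
Count: 19.

19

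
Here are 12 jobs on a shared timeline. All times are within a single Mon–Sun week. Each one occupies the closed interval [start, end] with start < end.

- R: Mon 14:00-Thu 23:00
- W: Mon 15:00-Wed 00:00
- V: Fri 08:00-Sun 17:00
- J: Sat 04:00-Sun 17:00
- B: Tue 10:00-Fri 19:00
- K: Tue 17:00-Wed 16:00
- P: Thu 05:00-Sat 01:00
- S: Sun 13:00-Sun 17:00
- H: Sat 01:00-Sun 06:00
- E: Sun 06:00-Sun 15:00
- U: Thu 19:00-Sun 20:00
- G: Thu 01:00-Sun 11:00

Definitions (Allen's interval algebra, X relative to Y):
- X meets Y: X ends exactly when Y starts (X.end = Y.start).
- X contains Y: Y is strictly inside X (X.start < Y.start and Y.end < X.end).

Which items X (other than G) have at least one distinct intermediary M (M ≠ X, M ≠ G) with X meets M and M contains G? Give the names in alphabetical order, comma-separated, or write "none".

none

Target G = [Thu 01:00, Sun 11:00].
Intermediaries M with M contains G: none.
Union: none.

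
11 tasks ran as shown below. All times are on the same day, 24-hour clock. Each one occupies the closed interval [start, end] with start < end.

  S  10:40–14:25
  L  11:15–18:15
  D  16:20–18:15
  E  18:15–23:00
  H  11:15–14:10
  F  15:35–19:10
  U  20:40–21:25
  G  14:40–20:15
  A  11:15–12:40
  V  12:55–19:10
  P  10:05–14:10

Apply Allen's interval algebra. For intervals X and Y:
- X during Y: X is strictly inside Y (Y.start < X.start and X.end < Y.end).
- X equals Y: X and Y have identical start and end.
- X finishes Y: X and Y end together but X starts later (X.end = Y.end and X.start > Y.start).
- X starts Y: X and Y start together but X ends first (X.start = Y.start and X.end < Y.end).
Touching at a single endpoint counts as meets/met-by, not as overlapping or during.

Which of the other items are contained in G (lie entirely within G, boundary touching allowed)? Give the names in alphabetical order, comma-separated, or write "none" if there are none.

Target G = [14:40, 20:15].
A [11:15, 12:40] → before → no.
D [16:20, 18:15] → during → yes.
E [18:15, 23:00] → overlapped-by → no.
F [15:35, 19:10] → during → yes.
H [11:15, 14:10] → before → no.
L [11:15, 18:15] → overlaps → no.
P [10:05, 14:10] → before → no.
S [10:40, 14:25] → before → no.
U [20:40, 21:25] → after → no.
V [12:55, 19:10] → overlaps → no.
Result: D, F.

D, F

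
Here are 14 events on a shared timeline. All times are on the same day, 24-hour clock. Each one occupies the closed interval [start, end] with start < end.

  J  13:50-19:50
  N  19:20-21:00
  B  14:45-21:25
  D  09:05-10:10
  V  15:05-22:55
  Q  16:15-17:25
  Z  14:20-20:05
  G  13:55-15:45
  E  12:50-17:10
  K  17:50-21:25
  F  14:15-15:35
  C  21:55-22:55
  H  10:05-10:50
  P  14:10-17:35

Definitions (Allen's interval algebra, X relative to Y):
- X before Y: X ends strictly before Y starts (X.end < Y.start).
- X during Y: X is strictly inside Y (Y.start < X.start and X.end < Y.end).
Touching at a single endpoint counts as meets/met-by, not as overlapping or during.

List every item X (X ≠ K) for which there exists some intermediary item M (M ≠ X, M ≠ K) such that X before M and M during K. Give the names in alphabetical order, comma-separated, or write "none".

Target K = [17:50, 21:25].
Intermediaries M with M during K: N.
Via N — items with X before N: D, E, F, G, H, P, Q.
Union: D, E, F, G, H, P, Q.

D, E, F, G, H, P, Q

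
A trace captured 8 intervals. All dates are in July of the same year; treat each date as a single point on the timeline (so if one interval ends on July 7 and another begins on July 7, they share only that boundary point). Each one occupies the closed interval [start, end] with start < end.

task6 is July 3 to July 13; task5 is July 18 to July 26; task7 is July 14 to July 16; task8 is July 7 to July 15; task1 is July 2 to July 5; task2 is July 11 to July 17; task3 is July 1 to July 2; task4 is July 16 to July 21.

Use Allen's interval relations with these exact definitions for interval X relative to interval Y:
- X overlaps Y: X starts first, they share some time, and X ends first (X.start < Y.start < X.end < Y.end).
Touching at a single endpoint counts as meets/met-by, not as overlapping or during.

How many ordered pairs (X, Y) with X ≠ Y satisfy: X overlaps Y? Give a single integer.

Checking all 56 ordered pairs for relation 'overlaps'; matching pairs in alphabetical order:
(task1, task6): task1 overlaps task6 ✓
(task2, task4): task2 overlaps task4 ✓
(task4, task5): task4 overlaps task5 ✓
(task6, task2): task6 overlaps task2 ✓
(task6, task8): task6 overlaps task8 ✓
(task8, task2): task8 overlaps task2 ✓
(task8, task7): task8 overlaps task7 ✓
Count: 7.

7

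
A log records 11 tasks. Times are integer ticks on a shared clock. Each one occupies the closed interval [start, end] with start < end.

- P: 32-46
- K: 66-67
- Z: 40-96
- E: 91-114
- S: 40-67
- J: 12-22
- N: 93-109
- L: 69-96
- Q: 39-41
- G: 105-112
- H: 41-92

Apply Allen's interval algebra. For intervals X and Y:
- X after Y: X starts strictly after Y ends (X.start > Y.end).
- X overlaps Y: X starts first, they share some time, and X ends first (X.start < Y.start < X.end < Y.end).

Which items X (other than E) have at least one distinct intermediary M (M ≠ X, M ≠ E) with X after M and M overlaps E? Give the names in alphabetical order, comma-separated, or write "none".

G, N

Target E = [91, 114].
Intermediaries M with M overlaps E: H, L, Z.
Via H — items with X after H: G, N.
Via L — items with X after L: G.
Via Z — items with X after Z: G.
Union: G, N.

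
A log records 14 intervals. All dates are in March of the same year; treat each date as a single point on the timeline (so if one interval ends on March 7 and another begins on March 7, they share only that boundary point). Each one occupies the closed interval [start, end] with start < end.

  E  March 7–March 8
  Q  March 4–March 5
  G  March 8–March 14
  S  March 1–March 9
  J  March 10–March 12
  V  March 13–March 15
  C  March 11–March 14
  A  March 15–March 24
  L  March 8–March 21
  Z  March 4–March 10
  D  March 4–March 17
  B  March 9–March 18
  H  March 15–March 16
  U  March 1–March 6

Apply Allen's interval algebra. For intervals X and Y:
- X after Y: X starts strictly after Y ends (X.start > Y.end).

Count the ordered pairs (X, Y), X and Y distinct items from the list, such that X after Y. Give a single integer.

40

Checking all 182 ordered pairs for relation 'after'; matching pairs in alphabetical order:
(A, C): A after C ✓
(A, E): A after E ✓
(A, G): A after G ✓
(A, J): A after J ✓
(A, Q): A after Q ✓
(A, S): A after S ✓
(A, U): A after U ✓
(A, Z): A after Z ✓
(B, E): B after E ✓
(B, Q): B after Q ✓
(B, U): B after U ✓
(C, E): C after E ✓
(C, Q): C after Q ✓
(C, S): C after S ✓
(C, U): C after U ✓
(C, Z): C after Z ✓
(E, Q): E after Q ✓
(E, U): E after U ✓
(G, Q): G after Q ✓
(G, U): G after U ✓
(H, C): H after C ✓
(H, E): H after E ✓
(H, G): H after G ✓
(H, J): H after J ✓
... plus 16 further pairs not listed.
Count: 40.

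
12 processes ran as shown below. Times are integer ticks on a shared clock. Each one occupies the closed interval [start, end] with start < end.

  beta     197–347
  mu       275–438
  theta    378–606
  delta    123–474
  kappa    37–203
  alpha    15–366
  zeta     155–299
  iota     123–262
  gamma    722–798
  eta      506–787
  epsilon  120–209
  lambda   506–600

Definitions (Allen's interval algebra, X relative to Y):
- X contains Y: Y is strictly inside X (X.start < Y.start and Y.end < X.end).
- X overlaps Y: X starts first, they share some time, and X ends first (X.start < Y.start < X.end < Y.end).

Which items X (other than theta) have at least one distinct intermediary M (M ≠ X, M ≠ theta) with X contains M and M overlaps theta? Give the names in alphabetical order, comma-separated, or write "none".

Target theta = [378, 606].
Intermediaries M with M overlaps theta: delta, mu.
Via delta — items with X contains delta: none.
Via mu — items with X contains mu: delta.
Union: delta.

delta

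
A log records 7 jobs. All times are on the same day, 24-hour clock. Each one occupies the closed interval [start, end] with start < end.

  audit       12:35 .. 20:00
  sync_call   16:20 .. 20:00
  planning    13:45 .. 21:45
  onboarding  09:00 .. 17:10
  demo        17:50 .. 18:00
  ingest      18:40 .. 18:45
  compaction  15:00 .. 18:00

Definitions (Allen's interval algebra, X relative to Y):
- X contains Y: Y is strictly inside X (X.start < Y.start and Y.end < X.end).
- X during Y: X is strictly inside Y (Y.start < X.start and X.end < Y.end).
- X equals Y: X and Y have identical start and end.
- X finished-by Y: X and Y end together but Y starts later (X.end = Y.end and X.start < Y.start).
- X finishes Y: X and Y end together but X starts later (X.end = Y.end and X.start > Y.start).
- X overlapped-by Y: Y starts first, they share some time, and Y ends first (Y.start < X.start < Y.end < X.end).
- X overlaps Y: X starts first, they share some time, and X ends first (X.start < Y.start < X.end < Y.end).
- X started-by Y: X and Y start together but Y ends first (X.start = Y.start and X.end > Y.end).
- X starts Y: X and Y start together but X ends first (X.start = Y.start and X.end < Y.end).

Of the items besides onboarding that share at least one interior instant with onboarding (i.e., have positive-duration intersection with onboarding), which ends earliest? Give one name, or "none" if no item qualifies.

Target onboarding = [09:00, 17:10].
audit [12:35, 20:00] → overlapped-by → candidate.
compaction [15:00, 18:00] → overlapped-by → candidate.
demo [17:50, 18:00] → after → excluded.
ingest [18:40, 18:45] → after → excluded.
planning [13:45, 21:45] → overlapped-by → candidate.
sync_call [16:20, 20:00] → overlapped-by → candidate.
Among candidates, earliest end is 18:00 → compaction.

compaction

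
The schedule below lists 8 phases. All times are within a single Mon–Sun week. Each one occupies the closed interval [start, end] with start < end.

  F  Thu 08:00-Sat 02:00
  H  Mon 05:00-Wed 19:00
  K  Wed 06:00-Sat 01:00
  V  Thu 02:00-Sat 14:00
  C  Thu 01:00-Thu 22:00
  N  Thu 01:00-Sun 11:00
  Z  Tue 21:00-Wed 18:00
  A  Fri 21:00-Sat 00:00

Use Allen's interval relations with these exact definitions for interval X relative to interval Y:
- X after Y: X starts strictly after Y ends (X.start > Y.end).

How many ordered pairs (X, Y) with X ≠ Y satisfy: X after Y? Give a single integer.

Checking all 56 ordered pairs for relation 'after'; matching pairs in alphabetical order:
(A, C): A after C ✓
(A, H): A after H ✓
(A, Z): A after Z ✓
(C, H): C after H ✓
(C, Z): C after Z ✓
(F, H): F after H ✓
(F, Z): F after Z ✓
(N, H): N after H ✓
(N, Z): N after Z ✓
(V, H): V after H ✓
(V, Z): V after Z ✓
Count: 11.

11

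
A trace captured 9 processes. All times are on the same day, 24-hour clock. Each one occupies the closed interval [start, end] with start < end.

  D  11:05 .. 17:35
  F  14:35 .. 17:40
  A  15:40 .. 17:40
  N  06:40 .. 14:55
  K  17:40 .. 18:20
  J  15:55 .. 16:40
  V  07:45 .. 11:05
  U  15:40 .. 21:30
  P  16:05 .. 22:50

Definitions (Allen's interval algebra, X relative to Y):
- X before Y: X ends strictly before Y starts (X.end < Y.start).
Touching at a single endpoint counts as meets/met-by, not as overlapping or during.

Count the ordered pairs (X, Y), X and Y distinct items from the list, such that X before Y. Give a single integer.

13

Checking all 72 ordered pairs for relation 'before'; matching pairs in alphabetical order:
(D, K): D before K ✓
(J, K): J before K ✓
(N, A): N before A ✓
(N, J): N before J ✓
(N, K): N before K ✓
(N, P): N before P ✓
(N, U): N before U ✓
(V, A): V before A ✓
(V, F): V before F ✓
(V, J): V before J ✓
(V, K): V before K ✓
(V, P): V before P ✓
(V, U): V before U ✓
Count: 13.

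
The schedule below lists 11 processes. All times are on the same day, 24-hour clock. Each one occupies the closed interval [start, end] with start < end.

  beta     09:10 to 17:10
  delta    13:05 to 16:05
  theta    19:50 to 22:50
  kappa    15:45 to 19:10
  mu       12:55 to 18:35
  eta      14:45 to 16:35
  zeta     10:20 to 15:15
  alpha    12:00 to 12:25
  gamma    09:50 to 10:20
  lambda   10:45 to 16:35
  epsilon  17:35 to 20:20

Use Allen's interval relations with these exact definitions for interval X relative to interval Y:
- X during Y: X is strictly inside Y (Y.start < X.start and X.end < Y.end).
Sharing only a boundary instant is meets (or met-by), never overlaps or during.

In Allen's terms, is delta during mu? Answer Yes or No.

delta = [13:05, 16:05], mu = [12:55, 18:35].
Actual relation of delta to mu: during.
Asked whether 'during' holds → Yes.

Yes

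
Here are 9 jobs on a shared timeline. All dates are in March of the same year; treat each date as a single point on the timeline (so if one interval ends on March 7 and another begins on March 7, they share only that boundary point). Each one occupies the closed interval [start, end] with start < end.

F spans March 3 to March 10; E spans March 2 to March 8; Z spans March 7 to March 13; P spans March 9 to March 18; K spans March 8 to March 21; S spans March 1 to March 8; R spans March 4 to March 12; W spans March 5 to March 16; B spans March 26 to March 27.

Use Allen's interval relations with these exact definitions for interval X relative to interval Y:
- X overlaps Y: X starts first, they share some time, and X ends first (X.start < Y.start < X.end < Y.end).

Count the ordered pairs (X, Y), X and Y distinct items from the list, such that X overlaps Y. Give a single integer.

Checking all 72 ordered pairs for relation 'overlaps'; matching pairs in alphabetical order:
(E, F): E overlaps F ✓
(E, R): E overlaps R ✓
(E, W): E overlaps W ✓
(E, Z): E overlaps Z ✓
(F, K): F overlaps K ✓
(F, P): F overlaps P ✓
(F, R): F overlaps R ✓
(F, W): F overlaps W ✓
(F, Z): F overlaps Z ✓
(R, K): R overlaps K ✓
(R, P): R overlaps P ✓
(R, W): R overlaps W ✓
(R, Z): R overlaps Z ✓
(S, F): S overlaps F ✓
(S, R): S overlaps R ✓
(S, W): S overlaps W ✓
(S, Z): S overlaps Z ✓
(W, K): W overlaps K ✓
(W, P): W overlaps P ✓
(Z, K): Z overlaps K ✓
(Z, P): Z overlaps P ✓
Count: 21.

21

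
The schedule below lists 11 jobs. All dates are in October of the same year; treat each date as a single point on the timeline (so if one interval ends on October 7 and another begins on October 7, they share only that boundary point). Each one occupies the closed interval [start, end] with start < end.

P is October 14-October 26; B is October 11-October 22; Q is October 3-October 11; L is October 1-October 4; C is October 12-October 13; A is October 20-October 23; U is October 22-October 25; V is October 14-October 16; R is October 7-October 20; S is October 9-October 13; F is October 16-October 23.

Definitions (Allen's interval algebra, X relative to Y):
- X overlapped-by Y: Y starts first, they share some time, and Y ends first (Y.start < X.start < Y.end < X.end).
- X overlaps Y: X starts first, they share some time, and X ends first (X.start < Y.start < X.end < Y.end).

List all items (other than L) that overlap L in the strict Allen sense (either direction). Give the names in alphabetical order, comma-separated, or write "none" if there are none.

Q

Target L = [October 1, October 4].
A [October 20, October 23] → after → no.
B [October 11, October 22] → after → no.
C [October 12, October 13] → after → no.
F [October 16, October 23] → after → no.
P [October 14, October 26] → after → no.
Q [October 3, October 11] → overlapped-by → yes.
R [October 7, October 20] → after → no.
S [October 9, October 13] → after → no.
U [October 22, October 25] → after → no.
V [October 14, October 16] → after → no.
Result: Q.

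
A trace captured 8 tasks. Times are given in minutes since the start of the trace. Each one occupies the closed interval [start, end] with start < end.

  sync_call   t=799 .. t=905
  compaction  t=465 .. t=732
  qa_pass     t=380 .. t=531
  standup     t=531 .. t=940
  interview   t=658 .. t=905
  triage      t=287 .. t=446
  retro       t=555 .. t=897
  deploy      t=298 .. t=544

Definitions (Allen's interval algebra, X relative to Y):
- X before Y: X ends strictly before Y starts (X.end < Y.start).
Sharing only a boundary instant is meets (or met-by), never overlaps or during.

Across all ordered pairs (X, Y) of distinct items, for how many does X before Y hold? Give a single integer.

Checking all 56 ordered pairs for relation 'before'; matching pairs in alphabetical order:
(compaction, sync_call): compaction before sync_call ✓
(deploy, interview): deploy before interview ✓
(deploy, retro): deploy before retro ✓
(deploy, sync_call): deploy before sync_call ✓
(qa_pass, interview): qa_pass before interview ✓
(qa_pass, retro): qa_pass before retro ✓
(qa_pass, sync_call): qa_pass before sync_call ✓
(triage, compaction): triage before compaction ✓
(triage, interview): triage before interview ✓
(triage, retro): triage before retro ✓
(triage, standup): triage before standup ✓
(triage, sync_call): triage before sync_call ✓
Count: 12.

12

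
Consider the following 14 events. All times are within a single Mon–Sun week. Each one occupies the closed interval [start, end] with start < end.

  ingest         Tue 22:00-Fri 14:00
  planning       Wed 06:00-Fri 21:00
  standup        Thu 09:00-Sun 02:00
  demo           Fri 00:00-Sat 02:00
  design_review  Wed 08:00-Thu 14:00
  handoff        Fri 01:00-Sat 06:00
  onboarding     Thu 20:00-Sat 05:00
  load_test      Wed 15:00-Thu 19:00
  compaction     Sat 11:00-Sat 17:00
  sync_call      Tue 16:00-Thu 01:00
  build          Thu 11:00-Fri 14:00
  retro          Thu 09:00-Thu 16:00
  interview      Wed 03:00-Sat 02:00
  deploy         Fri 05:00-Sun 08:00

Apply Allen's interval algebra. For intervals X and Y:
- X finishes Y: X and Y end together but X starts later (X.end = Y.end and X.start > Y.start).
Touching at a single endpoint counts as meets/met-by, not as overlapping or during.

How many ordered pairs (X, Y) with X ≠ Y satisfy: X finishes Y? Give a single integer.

Checking all 182 ordered pairs for relation 'finishes'; matching pairs in alphabetical order:
(build, ingest): build finishes ingest ✓
(demo, interview): demo finishes interview ✓
Count: 2.

2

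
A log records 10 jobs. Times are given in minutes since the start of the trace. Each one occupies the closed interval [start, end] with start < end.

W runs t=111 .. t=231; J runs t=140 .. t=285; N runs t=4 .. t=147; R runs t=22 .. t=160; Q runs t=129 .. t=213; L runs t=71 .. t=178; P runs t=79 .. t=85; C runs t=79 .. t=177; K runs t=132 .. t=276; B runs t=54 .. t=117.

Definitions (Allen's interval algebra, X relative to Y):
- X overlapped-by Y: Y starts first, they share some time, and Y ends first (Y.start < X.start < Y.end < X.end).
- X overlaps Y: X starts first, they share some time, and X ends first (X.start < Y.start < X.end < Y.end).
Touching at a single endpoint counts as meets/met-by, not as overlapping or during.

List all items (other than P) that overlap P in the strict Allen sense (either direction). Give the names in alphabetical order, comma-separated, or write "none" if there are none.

none

Target P = [t=79, t=85].
B [t=54, t=117] → contains → no.
C [t=79, t=177] → started-by → no.
J [t=140, t=285] → after → no.
K [t=132, t=276] → after → no.
L [t=71, t=178] → contains → no.
N [t=4, t=147] → contains → no.
Q [t=129, t=213] → after → no.
R [t=22, t=160] → contains → no.
W [t=111, t=231] → after → no.
Result: none.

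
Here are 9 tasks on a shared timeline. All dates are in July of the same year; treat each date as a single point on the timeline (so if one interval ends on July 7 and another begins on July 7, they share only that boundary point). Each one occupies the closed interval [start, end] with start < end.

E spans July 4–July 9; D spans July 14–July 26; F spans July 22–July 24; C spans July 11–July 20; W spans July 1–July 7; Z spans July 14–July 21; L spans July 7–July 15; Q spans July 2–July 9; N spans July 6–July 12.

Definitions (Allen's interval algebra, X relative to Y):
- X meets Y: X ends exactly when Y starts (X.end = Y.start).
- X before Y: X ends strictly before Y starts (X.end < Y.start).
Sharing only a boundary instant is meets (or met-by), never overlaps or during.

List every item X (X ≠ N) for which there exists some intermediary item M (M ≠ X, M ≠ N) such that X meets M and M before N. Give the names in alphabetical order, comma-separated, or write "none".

none

Target N = [July 6, July 12].
Intermediaries M with M before N: none.
Union: none.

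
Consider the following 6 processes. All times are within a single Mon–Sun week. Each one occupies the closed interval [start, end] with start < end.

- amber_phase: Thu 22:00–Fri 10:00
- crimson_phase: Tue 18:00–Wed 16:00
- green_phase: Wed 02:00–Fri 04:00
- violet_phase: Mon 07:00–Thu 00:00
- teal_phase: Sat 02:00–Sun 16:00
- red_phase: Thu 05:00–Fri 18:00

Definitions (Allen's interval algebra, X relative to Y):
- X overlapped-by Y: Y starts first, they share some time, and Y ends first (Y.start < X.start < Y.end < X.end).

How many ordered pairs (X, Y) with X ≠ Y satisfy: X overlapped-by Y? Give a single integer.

4

Checking all 30 ordered pairs for relation 'overlapped-by'; matching pairs in alphabetical order:
(amber_phase, green_phase): amber_phase overlapped-by green_phase ✓
(green_phase, crimson_phase): green_phase overlapped-by crimson_phase ✓
(green_phase, violet_phase): green_phase overlapped-by violet_phase ✓
(red_phase, green_phase): red_phase overlapped-by green_phase ✓
Count: 4.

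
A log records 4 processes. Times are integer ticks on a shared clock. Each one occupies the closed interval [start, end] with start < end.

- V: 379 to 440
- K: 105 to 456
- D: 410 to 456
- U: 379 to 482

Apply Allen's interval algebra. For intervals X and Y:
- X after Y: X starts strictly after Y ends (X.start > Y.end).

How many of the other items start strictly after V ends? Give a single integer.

Target V = [379, 440].
D [410, 456] → overlapped-by → no.
K [105, 456] → contains → no.
U [379, 482] → started-by → no.
Total: 0.

0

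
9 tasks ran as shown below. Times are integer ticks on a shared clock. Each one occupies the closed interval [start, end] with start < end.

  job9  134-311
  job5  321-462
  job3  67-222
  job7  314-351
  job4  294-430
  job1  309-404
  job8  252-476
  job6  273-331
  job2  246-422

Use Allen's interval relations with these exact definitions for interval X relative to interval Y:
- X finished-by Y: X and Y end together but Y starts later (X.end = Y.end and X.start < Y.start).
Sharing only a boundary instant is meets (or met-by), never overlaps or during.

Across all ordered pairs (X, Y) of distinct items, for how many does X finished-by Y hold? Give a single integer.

Checking all 72 ordered pairs for relation 'finished-by'; matching pairs in alphabetical order:
No pair satisfies it.
Count: 0.

0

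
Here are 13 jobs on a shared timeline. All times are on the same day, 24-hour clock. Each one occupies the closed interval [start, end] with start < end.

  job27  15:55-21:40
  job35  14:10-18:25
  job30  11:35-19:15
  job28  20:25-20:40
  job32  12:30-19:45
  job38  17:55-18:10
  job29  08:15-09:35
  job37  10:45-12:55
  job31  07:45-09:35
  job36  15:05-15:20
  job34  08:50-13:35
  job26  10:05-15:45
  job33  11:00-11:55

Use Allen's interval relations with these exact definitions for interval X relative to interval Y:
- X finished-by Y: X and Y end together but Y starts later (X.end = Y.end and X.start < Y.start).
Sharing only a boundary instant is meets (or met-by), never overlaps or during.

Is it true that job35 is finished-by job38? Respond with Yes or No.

No

job35 = [14:10, 18:25], job38 = [17:55, 18:10].
Actual relation of job35 to job38: contains.
Asked whether 'finished-by' holds → No.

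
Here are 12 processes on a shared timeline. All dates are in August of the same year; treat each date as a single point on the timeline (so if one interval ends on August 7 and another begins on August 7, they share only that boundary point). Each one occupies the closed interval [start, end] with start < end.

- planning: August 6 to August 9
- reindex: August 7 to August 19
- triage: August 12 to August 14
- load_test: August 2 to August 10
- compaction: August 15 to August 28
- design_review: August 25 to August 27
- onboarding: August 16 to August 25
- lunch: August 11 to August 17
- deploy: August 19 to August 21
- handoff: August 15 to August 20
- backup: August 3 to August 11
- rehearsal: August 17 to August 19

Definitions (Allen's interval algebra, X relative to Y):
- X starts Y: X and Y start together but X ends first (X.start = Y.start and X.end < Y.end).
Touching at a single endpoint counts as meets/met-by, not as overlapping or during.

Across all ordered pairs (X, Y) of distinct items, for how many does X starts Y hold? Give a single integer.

Checking all 132 ordered pairs for relation 'starts'; matching pairs in alphabetical order:
(handoff, compaction): handoff starts compaction ✓
Count: 1.

1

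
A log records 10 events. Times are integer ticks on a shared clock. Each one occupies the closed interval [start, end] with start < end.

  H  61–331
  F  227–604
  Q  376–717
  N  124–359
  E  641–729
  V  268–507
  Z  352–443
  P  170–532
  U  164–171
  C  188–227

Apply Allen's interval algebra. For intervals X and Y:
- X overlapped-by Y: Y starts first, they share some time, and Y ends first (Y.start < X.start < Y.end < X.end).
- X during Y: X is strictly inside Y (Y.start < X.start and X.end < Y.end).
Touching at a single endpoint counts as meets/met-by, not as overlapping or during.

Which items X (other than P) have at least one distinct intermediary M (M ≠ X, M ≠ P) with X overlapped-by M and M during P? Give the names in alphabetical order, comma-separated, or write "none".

Target P = [170, 532].
Intermediaries M with M during P: C, V, Z.
Via C — items with X overlapped-by C: none.
Via V — items with X overlapped-by V: Q.
Via Z — items with X overlapped-by Z: Q.
Union: Q.

Q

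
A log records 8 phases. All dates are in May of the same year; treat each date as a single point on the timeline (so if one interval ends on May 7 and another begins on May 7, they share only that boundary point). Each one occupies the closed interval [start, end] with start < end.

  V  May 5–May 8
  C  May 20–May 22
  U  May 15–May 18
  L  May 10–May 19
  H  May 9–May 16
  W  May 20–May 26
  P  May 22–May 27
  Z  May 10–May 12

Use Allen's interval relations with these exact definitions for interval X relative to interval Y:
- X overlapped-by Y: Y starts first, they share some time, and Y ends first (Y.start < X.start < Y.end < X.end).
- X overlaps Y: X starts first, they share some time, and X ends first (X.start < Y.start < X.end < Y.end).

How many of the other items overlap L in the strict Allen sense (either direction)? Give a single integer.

Target L = [May 10, May 19].
C [May 20, May 22] → after → no.
H [May 9, May 16] → overlaps → counts.
P [May 22, May 27] → after → no.
U [May 15, May 18] → during → no.
V [May 5, May 8] → before → no.
W [May 20, May 26] → after → no.
Z [May 10, May 12] → starts → no.
Total: 1.

1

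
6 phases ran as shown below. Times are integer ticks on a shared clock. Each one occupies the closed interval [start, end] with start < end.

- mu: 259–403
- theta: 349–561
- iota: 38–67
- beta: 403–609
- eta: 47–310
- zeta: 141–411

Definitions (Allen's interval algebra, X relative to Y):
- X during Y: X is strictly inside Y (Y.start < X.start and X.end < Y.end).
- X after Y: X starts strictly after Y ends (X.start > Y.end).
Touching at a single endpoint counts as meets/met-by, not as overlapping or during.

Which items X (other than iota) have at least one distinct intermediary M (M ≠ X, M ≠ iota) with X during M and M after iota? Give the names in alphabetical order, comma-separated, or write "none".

mu

Target iota = [38, 67].
Intermediaries M with M after iota: beta, mu, theta, zeta.
Via beta — items with X during beta: none.
Via mu — items with X during mu: none.
Via theta — items with X during theta: none.
Via zeta — items with X during zeta: mu.
Union: mu.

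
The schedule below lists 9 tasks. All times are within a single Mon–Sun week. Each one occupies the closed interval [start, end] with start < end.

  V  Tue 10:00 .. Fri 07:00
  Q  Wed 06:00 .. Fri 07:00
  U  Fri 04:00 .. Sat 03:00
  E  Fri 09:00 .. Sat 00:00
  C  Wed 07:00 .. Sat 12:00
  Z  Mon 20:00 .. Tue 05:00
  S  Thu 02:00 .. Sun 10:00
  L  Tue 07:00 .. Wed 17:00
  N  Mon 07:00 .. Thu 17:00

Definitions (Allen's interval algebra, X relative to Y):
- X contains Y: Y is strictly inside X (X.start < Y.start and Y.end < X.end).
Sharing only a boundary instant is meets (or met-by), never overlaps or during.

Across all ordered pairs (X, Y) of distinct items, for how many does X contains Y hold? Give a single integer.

7

Checking all 72 ordered pairs for relation 'contains'; matching pairs in alphabetical order:
(C, E): C contains E ✓
(C, U): C contains U ✓
(N, L): N contains L ✓
(N, Z): N contains Z ✓
(S, E): S contains E ✓
(S, U): S contains U ✓
(U, E): U contains E ✓
Count: 7.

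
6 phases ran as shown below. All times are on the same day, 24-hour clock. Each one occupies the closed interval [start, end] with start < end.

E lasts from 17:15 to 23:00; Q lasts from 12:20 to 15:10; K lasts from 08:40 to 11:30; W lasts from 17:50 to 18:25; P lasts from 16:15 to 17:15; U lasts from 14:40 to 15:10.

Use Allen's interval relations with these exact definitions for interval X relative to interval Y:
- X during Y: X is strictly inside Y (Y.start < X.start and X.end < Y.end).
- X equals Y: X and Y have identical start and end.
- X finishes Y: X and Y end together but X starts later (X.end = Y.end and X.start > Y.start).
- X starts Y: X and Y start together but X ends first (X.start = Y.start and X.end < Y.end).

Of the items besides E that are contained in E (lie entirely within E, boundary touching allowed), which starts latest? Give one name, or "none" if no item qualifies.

Target E = [17:15, 23:00].
K [08:40, 11:30] → before → excluded.
P [16:15, 17:15] → meets → excluded.
Q [12:20, 15:10] → before → excluded.
U [14:40, 15:10] → before → excluded.
W [17:50, 18:25] → during → candidate.
Among candidates, latest start is 17:50 → W.

W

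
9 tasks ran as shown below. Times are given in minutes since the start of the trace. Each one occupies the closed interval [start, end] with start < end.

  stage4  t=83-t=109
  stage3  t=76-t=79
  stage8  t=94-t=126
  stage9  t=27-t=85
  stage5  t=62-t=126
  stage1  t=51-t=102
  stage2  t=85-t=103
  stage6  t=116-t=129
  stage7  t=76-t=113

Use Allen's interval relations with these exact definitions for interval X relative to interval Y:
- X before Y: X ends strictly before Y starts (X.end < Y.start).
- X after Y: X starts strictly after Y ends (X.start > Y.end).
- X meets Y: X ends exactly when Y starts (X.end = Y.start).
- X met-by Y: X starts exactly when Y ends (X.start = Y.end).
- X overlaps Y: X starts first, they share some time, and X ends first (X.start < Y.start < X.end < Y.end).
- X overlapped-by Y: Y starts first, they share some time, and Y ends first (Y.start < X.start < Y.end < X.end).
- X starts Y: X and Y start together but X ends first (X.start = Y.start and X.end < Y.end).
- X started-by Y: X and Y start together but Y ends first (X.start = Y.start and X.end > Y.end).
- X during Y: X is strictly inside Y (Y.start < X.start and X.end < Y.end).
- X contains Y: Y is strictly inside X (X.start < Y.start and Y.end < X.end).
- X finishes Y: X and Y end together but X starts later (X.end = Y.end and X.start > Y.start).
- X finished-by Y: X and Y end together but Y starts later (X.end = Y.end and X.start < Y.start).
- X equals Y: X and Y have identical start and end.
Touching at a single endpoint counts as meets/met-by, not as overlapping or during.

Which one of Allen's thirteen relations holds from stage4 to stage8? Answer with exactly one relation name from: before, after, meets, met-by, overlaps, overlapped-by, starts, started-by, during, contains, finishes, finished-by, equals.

stage4 = [t=83, t=109]; stage8 = [t=94, t=126].
Compare endpoints: stage4.start < stage8.start, stage4.start < stage8.end, stage4.end > stage8.start, stage4.end < stage8.end.
That pattern is 'overlaps'.

overlaps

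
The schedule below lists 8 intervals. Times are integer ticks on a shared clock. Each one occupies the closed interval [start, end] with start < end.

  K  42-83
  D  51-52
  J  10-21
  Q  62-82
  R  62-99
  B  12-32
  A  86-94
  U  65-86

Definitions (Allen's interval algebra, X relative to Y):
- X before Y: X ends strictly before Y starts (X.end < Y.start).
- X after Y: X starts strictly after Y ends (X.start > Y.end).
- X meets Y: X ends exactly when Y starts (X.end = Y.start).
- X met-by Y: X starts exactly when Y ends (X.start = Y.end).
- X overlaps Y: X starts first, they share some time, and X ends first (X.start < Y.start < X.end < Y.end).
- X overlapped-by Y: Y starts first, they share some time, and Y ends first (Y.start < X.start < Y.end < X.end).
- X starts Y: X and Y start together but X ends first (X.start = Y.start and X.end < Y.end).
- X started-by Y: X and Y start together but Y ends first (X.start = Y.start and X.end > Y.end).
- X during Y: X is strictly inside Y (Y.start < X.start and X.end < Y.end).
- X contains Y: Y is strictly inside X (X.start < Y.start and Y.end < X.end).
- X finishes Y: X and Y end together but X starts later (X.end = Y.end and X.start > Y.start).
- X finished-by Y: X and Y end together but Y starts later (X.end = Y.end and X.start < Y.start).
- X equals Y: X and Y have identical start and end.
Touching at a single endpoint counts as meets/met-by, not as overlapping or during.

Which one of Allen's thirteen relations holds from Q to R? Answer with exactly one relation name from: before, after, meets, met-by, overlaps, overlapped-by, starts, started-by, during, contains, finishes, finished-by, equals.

Q = [62, 82]; R = [62, 99].
Compare endpoints: Q.start = R.start, Q.start < R.end, Q.end > R.start, Q.end < R.end.
That pattern is 'starts'.

starts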